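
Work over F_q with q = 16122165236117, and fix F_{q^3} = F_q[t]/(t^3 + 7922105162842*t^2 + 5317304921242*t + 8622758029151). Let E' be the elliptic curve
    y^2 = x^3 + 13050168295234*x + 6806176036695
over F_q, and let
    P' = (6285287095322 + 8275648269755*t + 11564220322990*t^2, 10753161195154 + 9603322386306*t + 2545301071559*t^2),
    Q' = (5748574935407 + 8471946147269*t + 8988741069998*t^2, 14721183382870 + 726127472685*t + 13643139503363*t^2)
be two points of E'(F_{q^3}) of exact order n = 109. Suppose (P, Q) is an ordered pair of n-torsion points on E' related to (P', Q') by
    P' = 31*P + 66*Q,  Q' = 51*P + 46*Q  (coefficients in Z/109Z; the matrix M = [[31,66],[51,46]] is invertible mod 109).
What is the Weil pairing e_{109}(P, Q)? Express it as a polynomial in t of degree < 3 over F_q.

The 109-Weil pairing on E[109] over F_{16122165236117} is alternating-bilinear: e_{109}(P',Q') = e_{109}(P,Q)^det(M).
det M = 31*46 - 66*51 = -1940 = 22 (mod 109); 22^{-1} = 5 (mod 109).
Build f_{109,P'} and f_{109,Q'} via the 7-bit ladder of 109=1101101_2; evaluate at shifted divisors; quotient in F_{16122165236117^3}.
f_P(D_Q)/f_Q(D_P) = 3141878271513 + 14726420123516*t + 12987252226301*t^2.
Finally e_{109}(P,Q) = 11884013383123 + 10394987743097*t + 3355326581659*t^2.

11884013383123 + 10394987743097*t + 3355326581659*t^2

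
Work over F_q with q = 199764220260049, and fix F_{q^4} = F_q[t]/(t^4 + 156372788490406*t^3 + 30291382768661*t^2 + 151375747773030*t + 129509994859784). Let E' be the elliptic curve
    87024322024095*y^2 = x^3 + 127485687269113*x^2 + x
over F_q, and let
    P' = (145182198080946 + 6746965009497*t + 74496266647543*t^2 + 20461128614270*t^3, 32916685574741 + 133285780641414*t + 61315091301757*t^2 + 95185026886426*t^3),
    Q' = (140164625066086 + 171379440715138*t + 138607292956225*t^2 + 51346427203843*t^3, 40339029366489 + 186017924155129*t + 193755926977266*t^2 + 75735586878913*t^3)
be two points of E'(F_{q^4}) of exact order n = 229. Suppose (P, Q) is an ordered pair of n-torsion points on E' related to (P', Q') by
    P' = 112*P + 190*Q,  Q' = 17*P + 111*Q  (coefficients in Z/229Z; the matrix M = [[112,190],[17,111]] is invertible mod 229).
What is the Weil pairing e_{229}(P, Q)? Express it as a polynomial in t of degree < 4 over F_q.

e_{229} is bilinear + alternating on E[229], so e_{229}(112*P + 190*Q, 17*P + 111*Q) = e_{229}(P,Q)^(112*111-190*17).
Hence e(P,Q) = e(P',Q')^{60} where 60 = 42^{-1} mod 229.
(x,y)|->(25854275251047x+90228057347630,25854275251047y) sends E' to y^2=x^3+173646120248883*x+168334117797529.
Run Miller on y^2=x^3+173646120248883*x+168334117797529 over F_{199764220260049}: ladder 11100101 (8 bits); e = f_P(D_Q)/f_Q(D_P).
The quotient is 14682967631234 + 63960004361987*t + 151944553007072*t^2 + 5641083365912*t^3.
Thus e_{229}(P,Q) = 42143233503929 + 40389407452252*t + 106416292356938*t^2 + 107553358830464*t^3.

42143233503929 + 40389407452252*t + 106416292356938*t^2 + 107553358830464*t^3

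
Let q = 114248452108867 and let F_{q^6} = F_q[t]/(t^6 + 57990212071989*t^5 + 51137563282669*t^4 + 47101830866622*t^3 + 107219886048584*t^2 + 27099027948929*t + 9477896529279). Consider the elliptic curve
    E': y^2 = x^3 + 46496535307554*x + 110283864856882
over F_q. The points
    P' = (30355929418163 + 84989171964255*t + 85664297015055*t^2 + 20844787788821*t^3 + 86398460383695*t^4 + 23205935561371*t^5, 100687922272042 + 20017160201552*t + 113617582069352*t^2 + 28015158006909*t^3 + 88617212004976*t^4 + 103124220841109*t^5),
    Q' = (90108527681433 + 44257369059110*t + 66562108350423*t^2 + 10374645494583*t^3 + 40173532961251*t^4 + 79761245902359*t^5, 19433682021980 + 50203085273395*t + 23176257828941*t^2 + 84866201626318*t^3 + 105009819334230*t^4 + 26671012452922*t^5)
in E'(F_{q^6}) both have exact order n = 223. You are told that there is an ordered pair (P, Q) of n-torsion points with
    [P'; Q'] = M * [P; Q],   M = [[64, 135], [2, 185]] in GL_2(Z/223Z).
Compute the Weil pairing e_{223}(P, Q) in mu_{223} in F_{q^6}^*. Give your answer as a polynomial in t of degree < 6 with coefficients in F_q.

79302835972299 + 109637994703416*t + 45121888964819*t^2 + 80639459706892*t^3 + 38956612473164*t^4 + 102471591716427*t^5

The 223-Weil pairing on E[223] over F_{114248452108867} is alternating-bilinear: e_{223}(P',Q') = e_{223}(P,Q)^det(M).
64*185 - 135*2 = 11570; reduced mod 223: det = 197, inverse 60.
Miller loop for e_{223} over F_{114248452108867^6}: bits of 223 = 11011111; 7 double steps + 6 add steps, l/v at each.
Result: e(P',Q') = 33201768971069 + 56238064049330*t + 81570291567649*t^2 + 46020177191108*t^3 + 56890217024470*t^4 + 17911705435047*t^5.
Raise to 60: e(P,Q) = 79302835972299 + 109637994703416*t + 45121888964819*t^2 + 80639459706892*t^3 + 38956612473164*t^4 + 102471591716427*t^5 in mu_{223}.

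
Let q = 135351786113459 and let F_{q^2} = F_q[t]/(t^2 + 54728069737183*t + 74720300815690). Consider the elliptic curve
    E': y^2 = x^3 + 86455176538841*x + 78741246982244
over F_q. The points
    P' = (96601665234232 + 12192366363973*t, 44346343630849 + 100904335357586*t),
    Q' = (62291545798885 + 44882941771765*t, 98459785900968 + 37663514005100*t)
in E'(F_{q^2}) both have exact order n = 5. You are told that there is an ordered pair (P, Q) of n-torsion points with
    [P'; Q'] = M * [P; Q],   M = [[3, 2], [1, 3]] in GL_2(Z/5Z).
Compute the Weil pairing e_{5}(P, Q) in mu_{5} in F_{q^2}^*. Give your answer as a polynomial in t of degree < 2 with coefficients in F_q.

75389914982754 + 34299290975751*t

Since e_{5}(P,P)=e_{5}(Q,Q)=1 and e_{5}(Q,P)=e_{5}(P,Q)^{-1}, expanding e_{5}(3*P + 2*Q,1*P + 3*Q) leaves e(P,Q)^det(M).
det(M) mod 5 = 2; its inverse in (Z/5)^* is 3 (check: 2*3 mod 5 = 1).
n = 5 = (101)_2 (3 bits, wt 2); accumulate f_{5,P'}(Q'+S)/f_{5,P'}(S) along the 2-step ladder.
e_{5}(P',Q') = 16051726867806 + 36769995385645*t.
Thus e_{5}(P,Q) = 75389914982754 + 34299290975751*t.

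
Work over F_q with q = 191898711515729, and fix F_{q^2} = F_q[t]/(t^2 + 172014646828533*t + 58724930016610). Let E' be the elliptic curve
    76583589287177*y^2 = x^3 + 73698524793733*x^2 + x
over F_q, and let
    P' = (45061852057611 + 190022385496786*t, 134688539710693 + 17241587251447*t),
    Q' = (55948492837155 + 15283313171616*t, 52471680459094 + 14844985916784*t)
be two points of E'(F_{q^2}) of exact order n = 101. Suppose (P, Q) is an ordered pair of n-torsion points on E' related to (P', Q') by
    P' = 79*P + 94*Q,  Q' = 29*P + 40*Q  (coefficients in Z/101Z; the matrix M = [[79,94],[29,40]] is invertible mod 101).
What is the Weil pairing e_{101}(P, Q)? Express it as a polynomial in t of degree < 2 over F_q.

45691507686109 + 132782623344331*t

e_{101}(aP+bQ,cP+dQ) = e_{101}(P,Q)^(ad-bc); with (a,b,c,d)=(79,94,29,40) this gives the det-101 law.
So e_{101}(P,Q) = e_{101}(P',Q')^{64}, since 30*64 = 1 mod 101.
Set x_W=39668009514371*u+9004090453402, y_W=39668009514371*v; then E': y_W^2=x_W^3+45586009969436*x_W+176151905670640.
Run Miller on y^2=x^3+45586009969436*x+176151905670640 over F_{191898711515729}: ladder 1100101 (7 bits); e = f_P(D_Q)/f_Q(D_P).
e_{101}(P',Q') = 105110134463677 + 108292201235961*t.
(105110134463677 + 108292201235961*t)^{64} mod (191898711515729,f) = 45691507686109 + 132782623344331*t.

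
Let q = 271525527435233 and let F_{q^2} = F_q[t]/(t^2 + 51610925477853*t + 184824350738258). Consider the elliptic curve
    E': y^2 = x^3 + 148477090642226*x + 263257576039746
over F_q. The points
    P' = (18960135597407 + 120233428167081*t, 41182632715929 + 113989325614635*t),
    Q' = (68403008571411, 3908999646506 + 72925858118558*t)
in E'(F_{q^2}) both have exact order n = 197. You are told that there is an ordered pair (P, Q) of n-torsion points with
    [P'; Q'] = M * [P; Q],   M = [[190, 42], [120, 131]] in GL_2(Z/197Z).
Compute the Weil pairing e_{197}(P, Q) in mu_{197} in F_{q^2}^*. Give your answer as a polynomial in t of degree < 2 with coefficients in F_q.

145888344052807 + 62800117010655*t

e_{197}(aP+bQ,cP+dQ) = e_{197}(P,Q)^(ad-bc); with (a,b,c,d)=(190,42,120,131) this gives the det-197 law.
Inverting 150 mod 197: 88. Thus e_{197}(P,Q) = e(P',Q')^{88}.
Double-and-add over 11000101: 8-1 doublings, 4-1 additions; each step l_{T,T}/v_{2T} or l_{T,P'}/v at Q'+S for random S.
f_P(D_Q)/f_Q(D_P) = 206581522835443 + 1578107268952*t.
Thus e_{197}(P,Q) = 145888344052807 + 62800117010655*t.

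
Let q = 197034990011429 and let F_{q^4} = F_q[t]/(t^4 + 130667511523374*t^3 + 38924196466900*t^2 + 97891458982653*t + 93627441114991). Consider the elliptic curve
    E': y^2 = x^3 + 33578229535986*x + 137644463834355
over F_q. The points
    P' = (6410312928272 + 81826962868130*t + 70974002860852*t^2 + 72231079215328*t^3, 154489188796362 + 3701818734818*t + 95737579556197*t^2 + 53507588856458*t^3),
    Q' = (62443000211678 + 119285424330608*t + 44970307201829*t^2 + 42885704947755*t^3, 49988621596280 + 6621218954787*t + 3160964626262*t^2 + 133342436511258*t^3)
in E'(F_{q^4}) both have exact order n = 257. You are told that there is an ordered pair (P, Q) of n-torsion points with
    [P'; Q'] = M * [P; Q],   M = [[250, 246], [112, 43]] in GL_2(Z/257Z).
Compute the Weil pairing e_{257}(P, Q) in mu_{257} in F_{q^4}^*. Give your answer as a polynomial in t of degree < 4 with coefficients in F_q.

Since e_{257}(P,P)=e_{257}(Q,Q)=1 and e_{257}(Q,P)=e_{257}(P,Q)^{-1}, expanding e_{257}(250*P + 246*Q,112*P + 43*Q) leaves e(P,Q)^det(M).
det(M) mod 257 = 160; its inverse in (Z/257)^* is 204 (check: 160*204 mod 257 = 1).
Build f_{257,P'} and f_{257,Q'} via the 9-bit ladder of 257=100000001_2; evaluate at shifted divisors; quotient in F_{197034990011429^4}.
The quotient is 106586429799532 + 58491559696131*t + 18775031385426*t^2 + 84349441506463*t^3.
e_{257}(P,Q) = (106586429799532 + 58491559696131*t + 18775031385426*t^2 + 84349441506463*t^3)^{204} = 8622953474894 + 42525818990304*t + 63833959872810*t^2 + 167900622136359*t^3.

8622953474894 + 42525818990304*t + 63833959872810*t^2 + 167900622136359*t^3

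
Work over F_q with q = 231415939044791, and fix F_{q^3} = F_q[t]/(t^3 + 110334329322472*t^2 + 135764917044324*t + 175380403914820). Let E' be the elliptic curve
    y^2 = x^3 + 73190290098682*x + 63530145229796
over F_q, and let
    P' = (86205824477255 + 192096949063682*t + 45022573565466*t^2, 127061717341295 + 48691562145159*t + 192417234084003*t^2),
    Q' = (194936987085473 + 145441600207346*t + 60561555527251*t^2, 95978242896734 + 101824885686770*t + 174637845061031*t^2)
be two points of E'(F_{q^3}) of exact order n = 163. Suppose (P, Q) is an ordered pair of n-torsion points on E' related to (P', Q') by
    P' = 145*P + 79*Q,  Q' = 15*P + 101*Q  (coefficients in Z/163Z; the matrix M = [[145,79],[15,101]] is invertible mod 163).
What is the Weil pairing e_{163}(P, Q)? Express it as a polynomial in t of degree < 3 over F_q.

Under M = [[145,79],[15,101]] in GL_2(Z/163), e_{163}(P',Q') = e_{163}(P,Q)^(145*101-79*15 mod 163).
Inverting 94 mod 163: 137. Thus e_{163}(P,Q) = e(P',Q')^{137}.
Double-and-add over 10100011: 8-1 doublings, 4-1 additions; each step l_{T,T}/v_{2T} or l_{T,P'}/v at Q'+S for random S.
e_{163}(P',Q') = 215178022300205 + 73248563429930*t + 154132508602059*t^2.
e_{163}(P,Q) = (215178022300205 + 73248563429930*t + 154132508602059*t^2)^{137} = 149627234590814 + 162263335176413*t + 140372642959563*t^2.

149627234590814 + 162263335176413*t + 140372642959563*t^2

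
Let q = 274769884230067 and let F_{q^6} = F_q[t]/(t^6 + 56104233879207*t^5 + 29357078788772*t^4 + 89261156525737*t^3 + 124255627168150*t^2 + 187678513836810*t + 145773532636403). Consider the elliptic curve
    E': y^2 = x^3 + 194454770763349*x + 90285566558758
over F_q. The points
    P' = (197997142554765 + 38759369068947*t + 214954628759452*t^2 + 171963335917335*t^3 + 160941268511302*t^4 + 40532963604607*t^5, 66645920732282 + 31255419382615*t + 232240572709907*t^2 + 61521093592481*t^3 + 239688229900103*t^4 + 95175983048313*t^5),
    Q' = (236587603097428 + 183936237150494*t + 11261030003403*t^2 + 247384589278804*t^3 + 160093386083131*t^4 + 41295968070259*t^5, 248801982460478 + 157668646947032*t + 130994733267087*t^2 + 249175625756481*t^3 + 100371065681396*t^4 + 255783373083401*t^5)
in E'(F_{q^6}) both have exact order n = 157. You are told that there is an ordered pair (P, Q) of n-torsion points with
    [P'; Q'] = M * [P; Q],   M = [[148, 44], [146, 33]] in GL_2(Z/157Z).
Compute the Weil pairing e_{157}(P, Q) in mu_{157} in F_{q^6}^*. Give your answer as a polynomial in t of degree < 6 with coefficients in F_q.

e_{157}(aP+bQ,cP+dQ) = e_{157}(P,Q)^(ad-bc); with (a,b,c,d)=(148,44,146,33) this gives the det-157 law.
det M = 148*33 - 44*146 = -1540 = 30 (mod 157); 30^{-1} = 89 (mod 157).
8-bit Miller (10011101) on E'/F_{274769884230067} with a'=194454770763349, b'=90285566558758: accumulate tangent/chord ratios at Q'+S and P'+S'.
e_{157}(P',Q') = 196456005475798 + 79811043286663*t + 191363635989415*t^2 + 235126393094916*t^3 + 220876673590026*t^4 + 112971694760429*t^5.
Finally e_{157}(P,Q) = 8632380813278 + 158553359919816*t + 139845145946576*t^2 + 62378173713003*t^3 + 29674991351328*t^4 + 246235197880412*t^5.

8632380813278 + 158553359919816*t + 139845145946576*t^2 + 62378173713003*t^3 + 29674991351328*t^4 + 246235197880412*t^5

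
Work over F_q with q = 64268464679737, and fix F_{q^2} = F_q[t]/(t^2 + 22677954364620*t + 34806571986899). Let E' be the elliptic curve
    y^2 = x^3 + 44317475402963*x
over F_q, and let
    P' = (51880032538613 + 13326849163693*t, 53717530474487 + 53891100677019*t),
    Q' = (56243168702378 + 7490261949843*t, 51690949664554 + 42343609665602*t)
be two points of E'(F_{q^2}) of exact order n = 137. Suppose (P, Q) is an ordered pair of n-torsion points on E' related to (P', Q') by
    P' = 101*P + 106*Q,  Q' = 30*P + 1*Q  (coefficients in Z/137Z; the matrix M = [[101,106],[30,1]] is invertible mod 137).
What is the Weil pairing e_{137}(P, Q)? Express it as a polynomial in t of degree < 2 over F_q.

26129527217722 + 5710111743113*t

The 137-Weil pairing on E[137] over F_{64268464679737} is alternating-bilinear: e_{137}(P',Q') = e_{137}(P,Q)^det(M).
det(M) mod 137 = 72; its inverse in (Z/137)^* is 59 (check: 72*59 mod 137 = 1).
Double-and-add over 10001001: 8-1 doublings, 3-1 additions; each step l_{T,T}/v_{2T} or l_{T,P'}/v at Q'+S for random S.
e_{137}(P',Q') = 57841223485574 + 10836122839557*t.
Finally e_{137}(P,Q) = 26129527217722 + 5710111743113*t.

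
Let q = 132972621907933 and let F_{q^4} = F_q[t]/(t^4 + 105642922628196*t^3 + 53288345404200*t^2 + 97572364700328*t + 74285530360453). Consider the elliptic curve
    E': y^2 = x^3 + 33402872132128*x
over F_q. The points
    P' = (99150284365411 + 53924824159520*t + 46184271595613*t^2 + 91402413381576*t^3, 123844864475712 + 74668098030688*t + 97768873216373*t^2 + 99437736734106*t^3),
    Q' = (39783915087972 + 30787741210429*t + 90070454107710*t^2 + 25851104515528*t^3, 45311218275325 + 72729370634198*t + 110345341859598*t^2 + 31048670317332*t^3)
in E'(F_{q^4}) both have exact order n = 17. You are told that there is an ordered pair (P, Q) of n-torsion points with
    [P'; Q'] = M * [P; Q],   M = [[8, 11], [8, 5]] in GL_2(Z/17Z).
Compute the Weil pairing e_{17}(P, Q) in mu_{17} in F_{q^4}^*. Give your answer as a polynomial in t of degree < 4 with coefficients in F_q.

Alternating bilinearity on E[17] (values in mu_{17} in F_{132972621907933^4}) gives e(P',Q') = e(P,Q)^det(M).
det M = 8*5 - 11*8 = -48 = 3 (mod 17); 3^{-1} = 6 (mod 17).
n = 17 = (10001)_2 (5 bits, wt 2); accumulate f_{17,P'}(Q'+S)/f_{17,P'}(S) along the 4-step ladder.
The quotient is 45718370936811 + 93326456211536*t + 67525214966899*t^2 + 31179497251263*t^3.
(45718370936811 + 93326456211536*t + 67525214966899*t^2 + 31179497251263*t^3)^{6} mod (132972621907933,f) = 21000362185585 + 10423264220617*t + 37319507690914*t^2 + 35300942301649*t^3.

21000362185585 + 10423264220617*t + 37319507690914*t^2 + 35300942301649*t^3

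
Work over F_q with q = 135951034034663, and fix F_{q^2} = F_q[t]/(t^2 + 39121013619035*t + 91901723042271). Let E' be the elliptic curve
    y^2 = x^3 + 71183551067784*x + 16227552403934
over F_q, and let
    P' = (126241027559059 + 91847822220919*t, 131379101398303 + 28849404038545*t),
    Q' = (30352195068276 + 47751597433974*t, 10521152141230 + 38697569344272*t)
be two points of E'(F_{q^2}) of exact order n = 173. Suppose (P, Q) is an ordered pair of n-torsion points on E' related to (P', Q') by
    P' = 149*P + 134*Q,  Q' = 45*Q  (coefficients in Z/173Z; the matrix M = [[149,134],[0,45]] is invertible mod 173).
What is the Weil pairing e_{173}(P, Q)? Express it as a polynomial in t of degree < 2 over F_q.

Under M = [[149,134],[0,45]] in GL_2(Z/173), e_{173}(P',Q') = e_{173}(P,Q)^(149*45-134*0 mod 173).
det(M) mod 173 = 131; its inverse in (Z/173)^* is 70 (check: 131*70 mod 173 = 1).
8-bit Miller (10101101) on E'/F_{135951034034663} with a'=71183551067784, b'=16227552403934: accumulate tangent/chord ratios at Q'+S and P'+S'.
Miller gives e_{173}(P',Q') = 43494912022103 + 76537810821110*t in F_{135951034034663^2}.
Thus e_{173}(P,Q) = 8821943167933 + 18230528240687*t.

8821943167933 + 18230528240687*t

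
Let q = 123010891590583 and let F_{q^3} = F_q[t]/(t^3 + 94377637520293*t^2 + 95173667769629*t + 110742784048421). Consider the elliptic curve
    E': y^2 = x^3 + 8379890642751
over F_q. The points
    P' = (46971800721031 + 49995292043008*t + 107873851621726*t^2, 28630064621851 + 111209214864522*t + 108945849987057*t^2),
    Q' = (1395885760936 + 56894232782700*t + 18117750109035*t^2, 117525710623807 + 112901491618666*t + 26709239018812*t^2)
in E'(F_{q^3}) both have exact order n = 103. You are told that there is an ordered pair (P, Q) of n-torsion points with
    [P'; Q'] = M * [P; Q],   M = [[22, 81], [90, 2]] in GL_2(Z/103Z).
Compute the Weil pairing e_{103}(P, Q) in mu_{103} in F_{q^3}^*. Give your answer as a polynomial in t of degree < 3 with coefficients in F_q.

109127146774952 + 15955828555816*t + 122273522657592*t^2

The 103-Weil pairing on E[103] over F_{123010891590583} is alternating-bilinear: e_{103}(P',Q') = e_{103}(P,Q)^det(M).
det(M) mod 103 = 67; its inverse in (Z/103)^* is 20 (check: 67*20 mod 103 = 1).
n = 103 = (1100111)_2 (7 bits, wt 5); accumulate f_{103,P'}(Q'+S)/f_{103,P'}(S) along the 6-step ladder.
f_P(D_Q)/f_Q(D_P) = 54355442637922 + 92201932102698*t + 29374504758364*t^2.
Raise to 20: e(P,Q) = 109127146774952 + 15955828555816*t + 122273522657592*t^2 in mu_{103}.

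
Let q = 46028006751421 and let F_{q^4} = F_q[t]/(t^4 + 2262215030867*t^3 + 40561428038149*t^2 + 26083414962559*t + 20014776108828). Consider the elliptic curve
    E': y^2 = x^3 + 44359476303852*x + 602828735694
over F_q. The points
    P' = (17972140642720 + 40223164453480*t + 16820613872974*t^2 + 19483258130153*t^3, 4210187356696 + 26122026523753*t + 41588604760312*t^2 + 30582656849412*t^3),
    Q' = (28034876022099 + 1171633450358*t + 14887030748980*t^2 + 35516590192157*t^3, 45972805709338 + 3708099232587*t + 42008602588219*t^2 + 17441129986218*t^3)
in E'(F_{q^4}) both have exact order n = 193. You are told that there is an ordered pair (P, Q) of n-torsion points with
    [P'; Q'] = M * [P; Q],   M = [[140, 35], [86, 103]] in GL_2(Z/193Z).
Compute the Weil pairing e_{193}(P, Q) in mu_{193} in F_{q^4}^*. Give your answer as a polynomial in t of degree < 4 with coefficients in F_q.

25359756297399 + 13094303000842*t + 18186516499335*t^2 + 30448679324421*t^3

Alternating bilinearity on E[193] (values in mu_{193} in F_{46028006751421^4}) gives e(P',Q') = e(P,Q)^det(M).
So e_{193}(P,Q) = e_{193}(P',Q')^{42}, since 23*42 = 1 mod 193.
8-bit Miller (11000001) on E'/F_{46028006751421} with a'=44359476303852, b'=602828735694: accumulate tangent/chord ratios at Q'+S and P'+S'.
Result: e(P',Q') = 22422606749252 + 28048322857583*t + 9316560272474*t^2 + 24050488340438*t^3.
Finally e_{193}(P,Q) = 25359756297399 + 13094303000842*t + 18186516499335*t^2 + 30448679324421*t^3.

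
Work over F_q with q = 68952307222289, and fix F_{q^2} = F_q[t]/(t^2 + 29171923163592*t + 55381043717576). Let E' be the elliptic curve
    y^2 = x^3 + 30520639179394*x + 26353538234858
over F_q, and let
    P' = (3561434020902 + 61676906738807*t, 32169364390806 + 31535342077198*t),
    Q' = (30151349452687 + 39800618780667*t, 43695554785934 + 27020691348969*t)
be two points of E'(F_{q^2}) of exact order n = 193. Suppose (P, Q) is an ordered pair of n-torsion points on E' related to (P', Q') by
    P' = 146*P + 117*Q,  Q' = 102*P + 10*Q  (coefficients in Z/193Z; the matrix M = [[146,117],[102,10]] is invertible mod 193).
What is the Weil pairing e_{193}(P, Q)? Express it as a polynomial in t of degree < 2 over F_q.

13996078785503 + 6867495186334*t

The 193-Weil pairing on E[193] over F_{68952307222289} is alternating-bilinear: e_{193}(P',Q') = e_{193}(P,Q)^det(M).
Inverting 141 mod 193: 167. Thus e_{193}(P,Q) = e(P',Q')^{167}.
Double-and-add over 11000001: 8-1 doublings, 3-1 additions; each step l_{T,T}/v_{2T} or l_{T,P'}/v at Q'+S for random S.
f_P(D_Q)/f_Q(D_P) = 146794631353 + 33776789048021*t.
Finally e_{193}(P,Q) = 13996078785503 + 6867495186334*t.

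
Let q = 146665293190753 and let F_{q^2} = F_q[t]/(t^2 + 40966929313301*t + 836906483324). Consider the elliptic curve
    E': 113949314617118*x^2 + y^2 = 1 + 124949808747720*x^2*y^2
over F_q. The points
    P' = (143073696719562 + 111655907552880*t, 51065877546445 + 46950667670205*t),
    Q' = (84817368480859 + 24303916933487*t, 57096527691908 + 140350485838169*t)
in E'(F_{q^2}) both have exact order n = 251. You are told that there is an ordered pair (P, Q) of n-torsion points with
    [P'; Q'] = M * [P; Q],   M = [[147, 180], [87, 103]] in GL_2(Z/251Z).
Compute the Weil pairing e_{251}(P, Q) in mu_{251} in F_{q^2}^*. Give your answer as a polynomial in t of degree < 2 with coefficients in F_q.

e_{251}(aP+bQ,cP+dQ) = e_{251}(P,Q)^(ad-bc); with (a,b,c,d)=(147,180,87,103) this gives the det-251 law.
Hence e(P,Q) = e(P',Q')^{59} where 59 = 234^{-1} mod 251.
Edwards->Montgomery: u=(1+y)/(1-y), v=u/x -> 39121238238931v^2=u^3+79181220447781u^2+u; then x_W=70582523062726u+137593382687975: y^2=x^3+62925200443671*x+71723957884996.
Double-and-add over 11111011: 8-1 doublings, 7-1 additions; each step l_{T,T}/v_{2T} or l_{T,P'}/v at Q'+S for random S.
f_P(D_Q)/f_Q(D_P) = 61601944560848 + 89565850329876*t.
e_{251}(P,Q) = (61601944560848 + 89565850329876*t)^{59} = 139811906916997 + 124073795709372*t.

139811906916997 + 124073795709372*t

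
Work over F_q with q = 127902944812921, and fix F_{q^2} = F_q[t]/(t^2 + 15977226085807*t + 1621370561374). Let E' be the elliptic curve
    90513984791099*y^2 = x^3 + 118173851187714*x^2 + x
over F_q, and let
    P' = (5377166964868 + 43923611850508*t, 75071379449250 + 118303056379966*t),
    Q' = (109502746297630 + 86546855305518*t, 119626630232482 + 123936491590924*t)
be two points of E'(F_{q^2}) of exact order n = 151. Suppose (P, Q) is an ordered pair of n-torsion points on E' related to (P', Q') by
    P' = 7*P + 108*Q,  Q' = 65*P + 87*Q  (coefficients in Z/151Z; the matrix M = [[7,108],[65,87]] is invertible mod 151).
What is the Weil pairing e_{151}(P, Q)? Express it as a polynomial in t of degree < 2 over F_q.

e_{151}(aP+bQ,cP+dQ) = e_{151}(P,Q)^(ad-bc); with (a,b,c,d)=(7,108,65,87) this gives the det-151 law.
Inverting 82 mod 151: 35. Thus e_{151}(P,Q) = e(P',Q')^{35}.
Montgomery->Weierstrass: x_W = 49852893943725*x+89990733530097, y_W=49852893943725*y on F_{127902944812921}; lands on y^2=x^3+48397314732214*x+26598703505512.
Build f_{151,P'} and f_{151,Q'} via the 8-bit ladder of 151=10010111_2; evaluate at shifted divisors; quotient in F_{127902944812921^2}.
The quotient is 27220042847611 + 75409358493653*t.
e_{151}(P,Q) = (27220042847611 + 75409358493653*t)^{35} = 35775246904675 + 11375280666094*t.

35775246904675 + 11375280666094*t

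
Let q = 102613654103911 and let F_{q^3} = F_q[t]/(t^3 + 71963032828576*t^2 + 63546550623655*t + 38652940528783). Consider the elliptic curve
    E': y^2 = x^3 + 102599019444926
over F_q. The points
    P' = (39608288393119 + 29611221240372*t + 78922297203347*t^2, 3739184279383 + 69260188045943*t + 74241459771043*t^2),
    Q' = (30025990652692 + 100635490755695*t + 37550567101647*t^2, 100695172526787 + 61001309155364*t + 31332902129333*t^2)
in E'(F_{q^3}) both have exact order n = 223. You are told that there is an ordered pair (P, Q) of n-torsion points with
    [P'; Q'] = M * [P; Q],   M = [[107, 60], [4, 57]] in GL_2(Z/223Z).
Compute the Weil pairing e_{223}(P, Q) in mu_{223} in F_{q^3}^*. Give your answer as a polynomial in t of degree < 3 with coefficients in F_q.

Under M = [[107,60],[4,57]] in GL_2(Z/223), e_{223}(P',Q') = e_{223}(P,Q)^(107*57-60*4 mod 223).
Inverting 61 mod 223: 117. Thus e_{223}(P,Q) = e(P',Q')^{117}.
Build f_{223,P'} and f_{223,Q'} via the 8-bit ladder of 223=11011111_2; evaluate at shifted divisors; quotient in F_{102613654103911^3}.
e_{223}(P',Q') = 45077798317270 + 8936762975510*t + 77498066646315*t^2.
Finally e_{223}(P,Q) = 15858537507996 + 100922316359849*t + 55413468943202*t^2.

15858537507996 + 100922316359849*t + 55413468943202*t^2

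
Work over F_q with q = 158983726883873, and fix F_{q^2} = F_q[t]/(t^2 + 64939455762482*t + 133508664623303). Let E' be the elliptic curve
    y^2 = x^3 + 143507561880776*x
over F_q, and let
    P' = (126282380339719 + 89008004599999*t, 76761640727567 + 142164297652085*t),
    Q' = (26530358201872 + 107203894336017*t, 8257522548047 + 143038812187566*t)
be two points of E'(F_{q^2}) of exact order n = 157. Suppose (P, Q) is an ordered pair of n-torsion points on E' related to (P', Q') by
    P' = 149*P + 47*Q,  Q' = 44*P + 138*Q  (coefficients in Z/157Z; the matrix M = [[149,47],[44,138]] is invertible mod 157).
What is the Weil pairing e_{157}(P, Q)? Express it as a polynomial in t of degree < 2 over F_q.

e_{157} is bilinear + alternating on E[157], so e_{157}(149*P + 47*Q, 44*P + 138*Q) = e_{157}(P,Q)^(149*138-47*44).
det(M) mod 157 = 125; its inverse in (Z/157)^* is 103 (check: 125*103 mod 157 = 1).
Run Miller on y^2=x^3+143507561880776*x over F_{158983726883873}: ladder 10011101 (8 bits); e = f_P(D_Q)/f_Q(D_P).
f_P(D_Q)/f_Q(D_P) = 76752755685366 + 123883367821558*t.
Hence e(P,Q) = 44975532088425 + 55085166242634*t in F_{158983726883873^2}^*.

44975532088425 + 55085166242634*t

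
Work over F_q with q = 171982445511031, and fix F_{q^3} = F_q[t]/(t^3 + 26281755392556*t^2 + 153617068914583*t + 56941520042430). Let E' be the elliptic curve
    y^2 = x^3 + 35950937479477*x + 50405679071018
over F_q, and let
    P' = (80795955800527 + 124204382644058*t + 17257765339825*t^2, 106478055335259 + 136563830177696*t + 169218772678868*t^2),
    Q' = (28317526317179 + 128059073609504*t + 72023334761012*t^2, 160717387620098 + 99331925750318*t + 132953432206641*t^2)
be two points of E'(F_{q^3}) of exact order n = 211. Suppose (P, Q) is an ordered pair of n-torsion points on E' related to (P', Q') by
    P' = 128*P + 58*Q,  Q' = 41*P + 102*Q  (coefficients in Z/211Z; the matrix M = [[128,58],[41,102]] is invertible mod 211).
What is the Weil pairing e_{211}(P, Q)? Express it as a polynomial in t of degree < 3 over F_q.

Under M = [[128,58],[41,102]] in GL_2(Z/211), e_{211}(P',Q') = e_{211}(P,Q)^(128*102-58*41 mod 211).
128*102 - 58*41 = 10678; reduced mod 211: det = 128, inverse 61.
Miller loop for e_{211} over F_{171982445511031^3}: bits of 211 = 11010011; 7 double steps + 4 add steps, l/v at each.
e_{211}(P',Q') = 20097717617438 + 109272402875532*t + 67086751316477*t^2.
(20097717617438 + 109272402875532*t + 67086751316477*t^2)^{61} mod (171982445511031,f) = 80186351292475 + 87517928474052*t + 12524030041725*t^2.

80186351292475 + 87517928474052*t + 12524030041725*t^2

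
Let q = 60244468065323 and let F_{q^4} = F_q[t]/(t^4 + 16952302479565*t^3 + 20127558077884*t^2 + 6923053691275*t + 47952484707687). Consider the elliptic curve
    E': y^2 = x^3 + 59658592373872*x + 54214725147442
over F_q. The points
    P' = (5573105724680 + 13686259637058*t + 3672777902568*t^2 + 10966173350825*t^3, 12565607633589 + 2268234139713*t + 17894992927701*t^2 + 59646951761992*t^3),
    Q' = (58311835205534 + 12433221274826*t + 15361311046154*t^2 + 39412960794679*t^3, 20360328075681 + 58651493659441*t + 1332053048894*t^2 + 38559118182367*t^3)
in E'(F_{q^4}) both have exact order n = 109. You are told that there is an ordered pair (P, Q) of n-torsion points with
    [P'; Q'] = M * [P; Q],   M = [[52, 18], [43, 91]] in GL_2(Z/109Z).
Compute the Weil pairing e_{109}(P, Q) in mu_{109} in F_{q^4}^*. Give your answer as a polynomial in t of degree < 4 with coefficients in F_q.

20950559066952 + 32080665226049*t + 42617840699293*t^2 + 51548241942012*t^3

e_{109}(aP+bQ,cP+dQ) = e_{109}(P,Q)^(ad-bc); with (a,b,c,d)=(52,18,43,91) this gives the det-109 law.
det(M) mod 109 = 34; its inverse in (Z/109)^* is 93 (check: 34*93 mod 109 = 1).
Build f_{109,P'} and f_{109,Q'} via the 7-bit ladder of 109=1101101_2; evaluate at shifted divisors; quotient in F_{60244468065323^4}.
So e_{109}(P',Q') = 9734016868037 + 671232679733*t + 32443777363087*t^2 + 39502485004546*t^3.
Finally e_{109}(P,Q) = 20950559066952 + 32080665226049*t + 42617840699293*t^2 + 51548241942012*t^3.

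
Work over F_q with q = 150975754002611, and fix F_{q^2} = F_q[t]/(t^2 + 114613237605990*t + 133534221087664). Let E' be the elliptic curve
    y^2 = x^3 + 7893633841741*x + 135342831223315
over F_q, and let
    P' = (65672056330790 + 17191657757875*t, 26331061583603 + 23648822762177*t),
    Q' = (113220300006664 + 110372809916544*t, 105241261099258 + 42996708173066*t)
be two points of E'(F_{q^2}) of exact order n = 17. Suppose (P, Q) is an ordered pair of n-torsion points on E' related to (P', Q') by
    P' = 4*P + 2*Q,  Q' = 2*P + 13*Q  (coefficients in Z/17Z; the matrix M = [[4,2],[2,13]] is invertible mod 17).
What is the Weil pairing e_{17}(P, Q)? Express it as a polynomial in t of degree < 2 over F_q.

Under M = [[4,2],[2,13]] in GL_2(Z/17), e_{17}(P',Q') = e_{17}(P,Q)^(4*13-2*2 mod 17).
Inverting 14 mod 17: 11. Thus e_{17}(P,Q) = e(P',Q')^{11}.
Miller loop for e_{17} over F_{150975754002611^2}: bits of 17 = 10001; 4 double steps + 1 add steps, l/v at each.
Result: e(P',Q') = 7796916285010 + 25387035908842*t.
(7796916285010 + 25387035908842*t)^{11} mod (150975754002611,f) = 1477395914120 + 97449578049393*t.

1477395914120 + 97449578049393*t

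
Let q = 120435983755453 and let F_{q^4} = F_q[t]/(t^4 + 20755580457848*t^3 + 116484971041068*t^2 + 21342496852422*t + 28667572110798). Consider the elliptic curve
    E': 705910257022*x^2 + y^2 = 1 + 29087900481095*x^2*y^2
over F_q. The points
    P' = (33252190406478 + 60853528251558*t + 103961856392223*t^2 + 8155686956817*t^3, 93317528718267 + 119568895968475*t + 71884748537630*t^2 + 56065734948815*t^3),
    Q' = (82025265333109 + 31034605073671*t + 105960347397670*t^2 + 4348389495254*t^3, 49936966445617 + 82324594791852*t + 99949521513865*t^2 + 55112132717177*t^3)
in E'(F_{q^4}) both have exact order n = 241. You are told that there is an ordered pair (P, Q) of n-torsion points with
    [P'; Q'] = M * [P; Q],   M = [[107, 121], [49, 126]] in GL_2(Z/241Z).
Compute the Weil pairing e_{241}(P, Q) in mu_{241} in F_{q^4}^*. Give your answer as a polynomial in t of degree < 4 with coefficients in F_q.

e_{241} is bilinear + alternating on E[241], so e_{241}(107*P + 121*Q, 49*P + 126*Q) = e_{241}(P,Q)^(107*126-121*49).
det(M) mod 241 = 82; its inverse in (Z/241)^* is 97 (check: 82*97 mod 241 = 1).
Edwards a_E,d_E -> Montgomery A=21043301056710,B=63942341280975 -> Weierstrass 0,9845303820235 via alpha=65183627000746,beta=23013498382845.
Double-and-add over 11110001: 8-1 doublings, 5-1 additions; each step l_{T,T}/v_{2T} or l_{T,P'}/v at Q'+S for random S.
Result: e(P',Q') = 69840947026187 + 100530059009349*t + 107811460708151*t^2 + 75276258338150*t^3.
Hence e(P,Q) = 53487168600388 + 109846359995470*t + 104166801185589*t^2 + 108197351324250*t^3 in F_{120435983755453^4}^*.

53487168600388 + 109846359995470*t + 104166801185589*t^2 + 108197351324250*t^3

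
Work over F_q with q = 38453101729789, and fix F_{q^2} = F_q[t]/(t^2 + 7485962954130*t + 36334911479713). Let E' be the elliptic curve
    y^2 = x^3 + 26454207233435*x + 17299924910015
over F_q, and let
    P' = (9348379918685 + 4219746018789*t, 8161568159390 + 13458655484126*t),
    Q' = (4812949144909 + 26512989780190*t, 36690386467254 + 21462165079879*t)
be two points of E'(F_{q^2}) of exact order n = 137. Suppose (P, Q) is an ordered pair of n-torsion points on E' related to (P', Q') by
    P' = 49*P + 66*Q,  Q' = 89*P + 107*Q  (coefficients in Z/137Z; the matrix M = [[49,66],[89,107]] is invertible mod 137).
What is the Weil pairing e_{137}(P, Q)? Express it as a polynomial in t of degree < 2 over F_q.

Since e_{137}(P,P)=e_{137}(Q,Q)=1 and e_{137}(Q,P)=e_{137}(P,Q)^{-1}, expanding e_{137}(49*P + 66*Q,89*P + 107*Q) leaves e(P,Q)^det(M).
So e_{137}(P,Q) = e_{137}(P',Q')^{33}, since 54*33 = 1 mod 137.
Miller loop for e_{137} over F_{38453101729789^2}: bits of 137 = 10001001; 7 double steps + 2 add steps, l/v at each.
f_P(D_Q)/f_Q(D_P) = 7108965267690 + 3279716436144*t.
Raise to 33: e(P,Q) = 1271576180683 + 1191059548717*t in mu_{137}.

1271576180683 + 1191059548717*t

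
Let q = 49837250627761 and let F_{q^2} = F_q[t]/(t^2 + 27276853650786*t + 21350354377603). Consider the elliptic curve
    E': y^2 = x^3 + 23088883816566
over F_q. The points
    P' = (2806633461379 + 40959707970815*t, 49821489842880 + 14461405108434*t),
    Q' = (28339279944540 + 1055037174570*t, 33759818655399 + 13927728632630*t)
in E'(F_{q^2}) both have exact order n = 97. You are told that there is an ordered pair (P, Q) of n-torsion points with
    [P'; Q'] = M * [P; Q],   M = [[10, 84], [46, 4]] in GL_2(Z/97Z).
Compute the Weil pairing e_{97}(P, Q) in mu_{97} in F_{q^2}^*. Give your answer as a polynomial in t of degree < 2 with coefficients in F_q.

22417853507986 + 4227305679518*t

e_{97} is bilinear + alternating on E[97], so e_{97}(10*P + 84*Q, 46*P + 4*Q) = e_{97}(P,Q)^(10*4-84*46).
det M = 10*4 - 84*46 = -3824 = 56 (mod 97); 56^{-1} = 26 (mod 97).
Miller loop for e_{97} over F_{49837250627761^2}: bits of 97 = 1100001; 6 double steps + 2 add steps, l/v at each.
Result: e(P',Q') = 46363125516560 + 36901830669604*t.
(46363125516560 + 36901830669604*t)^{26} mod (49837250627761,f) = 22417853507986 + 4227305679518*t.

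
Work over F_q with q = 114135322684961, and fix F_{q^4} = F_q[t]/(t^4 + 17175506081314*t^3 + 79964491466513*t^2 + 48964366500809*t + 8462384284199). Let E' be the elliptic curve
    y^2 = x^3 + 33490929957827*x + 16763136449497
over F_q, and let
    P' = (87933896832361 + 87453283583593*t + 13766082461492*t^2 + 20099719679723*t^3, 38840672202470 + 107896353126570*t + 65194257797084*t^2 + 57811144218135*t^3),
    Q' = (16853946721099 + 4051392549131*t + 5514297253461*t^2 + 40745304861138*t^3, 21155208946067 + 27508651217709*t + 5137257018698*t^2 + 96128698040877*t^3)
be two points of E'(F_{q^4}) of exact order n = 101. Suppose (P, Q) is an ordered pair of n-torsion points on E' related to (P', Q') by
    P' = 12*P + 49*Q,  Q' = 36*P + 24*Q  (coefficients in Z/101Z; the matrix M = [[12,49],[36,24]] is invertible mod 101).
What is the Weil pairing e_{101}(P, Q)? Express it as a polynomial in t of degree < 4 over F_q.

26927140372440 + 65137628198158*t + 59586274725453*t^2 + 53207912334870*t^3

e_{101} is bilinear + alternating on E[101], so e_{101}(12*P + 49*Q, 36*P + 24*Q) = e_{101}(P,Q)^(12*24-49*36).
Inverting 39 mod 101: 57. Thus e_{101}(P,Q) = e(P',Q')^{57}.
Double-and-add over 1100101: 7-1 doublings, 4-1 additions; each step l_{T,T}/v_{2T} or l_{T,P'}/v at Q'+S for random S.
e_{101}(P',Q') = 90530903205889 + 76820920913149*t + 55776166660548*t^2 + 96303587714210*t^3.
Hence e(P,Q) = 26927140372440 + 65137628198158*t + 59586274725453*t^2 + 53207912334870*t^3 in F_{114135322684961^4}^*.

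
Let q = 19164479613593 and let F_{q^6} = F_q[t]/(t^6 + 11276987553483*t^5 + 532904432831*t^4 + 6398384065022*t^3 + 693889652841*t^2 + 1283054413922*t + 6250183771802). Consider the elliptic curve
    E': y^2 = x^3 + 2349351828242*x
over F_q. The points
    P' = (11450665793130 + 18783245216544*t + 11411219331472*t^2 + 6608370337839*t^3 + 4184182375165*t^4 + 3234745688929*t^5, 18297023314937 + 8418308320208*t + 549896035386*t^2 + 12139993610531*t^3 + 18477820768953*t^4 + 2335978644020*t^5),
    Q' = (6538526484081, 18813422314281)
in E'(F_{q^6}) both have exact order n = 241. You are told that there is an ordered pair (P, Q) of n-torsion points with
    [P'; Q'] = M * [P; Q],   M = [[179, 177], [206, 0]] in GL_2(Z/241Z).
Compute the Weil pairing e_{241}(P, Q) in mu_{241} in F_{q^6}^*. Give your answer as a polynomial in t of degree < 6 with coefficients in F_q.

5708473019026 + 12504338582071*t + 7991948518234*t^2 + 15714053973055*t^3 + 14645004707217*t^4 + 11226993130165*t^5

Since e_{241}(P,P)=e_{241}(Q,Q)=1 and e_{241}(Q,P)=e_{241}(P,Q)^{-1}, expanding e_{241}(179*P + 177*Q,206*P) leaves e(P,Q)^det(M).
179*0 - 177*206 = -36462; reduced mod 241: det = 170, inverse 112.
Run Miller on y^2=x^3+2349351828242*x over F_{19164479613593}: ladder 11110001 (8 bits); e = f_P(D_Q)/f_Q(D_P).
So e_{241}(P',Q') = 10124463231560 + 9524097311404*t + 8473260324793*t^2 + 17661248422113*t^3 + 5802181351330*t^4 + 9308865456068*t^5.
Raise to 112: e(P,Q) = 5708473019026 + 12504338582071*t + 7991948518234*t^2 + 15714053973055*t^3 + 14645004707217*t^4 + 11226993130165*t^5 in mu_{241}.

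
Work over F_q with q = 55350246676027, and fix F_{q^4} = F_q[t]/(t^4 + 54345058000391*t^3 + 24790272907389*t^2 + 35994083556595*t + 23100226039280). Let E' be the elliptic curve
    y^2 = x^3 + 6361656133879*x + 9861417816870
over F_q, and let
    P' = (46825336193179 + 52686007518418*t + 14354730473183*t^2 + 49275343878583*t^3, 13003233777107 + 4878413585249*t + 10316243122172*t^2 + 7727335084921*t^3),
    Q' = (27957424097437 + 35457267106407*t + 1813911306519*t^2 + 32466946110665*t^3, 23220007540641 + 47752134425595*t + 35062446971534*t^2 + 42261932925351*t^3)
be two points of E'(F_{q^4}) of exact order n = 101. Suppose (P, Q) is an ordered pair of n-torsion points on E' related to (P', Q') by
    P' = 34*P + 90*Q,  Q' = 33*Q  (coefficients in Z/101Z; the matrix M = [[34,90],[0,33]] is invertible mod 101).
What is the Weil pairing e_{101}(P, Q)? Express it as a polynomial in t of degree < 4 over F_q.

Under M = [[34,90],[0,33]] in GL_2(Z/101), e_{101}(P',Q') = e_{101}(P,Q)^(34*33-90*0 mod 101).
So e_{101}(P,Q) = e_{101}(P',Q')^{46}, since 11*46 = 1 mod 101.
Miller loop for e_{101} over F_{55350246676027^4}: bits of 101 = 1100101; 6 double steps + 3 add steps, l/v at each.
Miller gives e_{101}(P',Q') = 20262153084608 + 3126002497431*t + 39349574920328*t^2 + 18663175504871*t^3 in F_{55350246676027^4}.
Raise to 46: e(P,Q) = 7961851360022 + 28788322686603*t + 28843692093261*t^2 + 20054947019005*t^3 in mu_{101}.

7961851360022 + 28788322686603*t + 28843692093261*t^2 + 20054947019005*t^3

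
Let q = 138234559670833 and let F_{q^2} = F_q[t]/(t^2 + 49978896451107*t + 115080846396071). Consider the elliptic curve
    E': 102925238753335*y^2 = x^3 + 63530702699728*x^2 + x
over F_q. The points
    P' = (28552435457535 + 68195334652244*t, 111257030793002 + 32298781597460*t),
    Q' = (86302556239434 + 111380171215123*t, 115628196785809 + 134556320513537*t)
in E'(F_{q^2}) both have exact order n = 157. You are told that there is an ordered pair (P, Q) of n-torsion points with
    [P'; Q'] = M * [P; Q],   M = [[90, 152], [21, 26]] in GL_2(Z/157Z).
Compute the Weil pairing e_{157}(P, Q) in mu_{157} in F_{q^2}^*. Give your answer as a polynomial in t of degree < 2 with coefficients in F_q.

24687318453247 + 30548395170717*t

e_{157} is bilinear + alternating on E[157], so e_{157}(90*P + 152*Q, 21*P + 26*Q) = e_{157}(P,Q)^(90*26-152*21).
det M = 90*26 - 152*21 = -852 = 90 (mod 157); 90^{-1} = 82 (mod 157).
(x,y)|->(63371967037841x+345819572633,63371967037841y) sends E' to y^2=x^3+63827287149058*x.
n = 157 = (10011101)_2 (8 bits, wt 5); accumulate f_{157,P'}(Q'+S)/f_{157,P'}(S) along the 7-step ladder.
So e_{157}(P',Q') = 10857691130542 + 11833270272884*t.
Thus e_{157}(P,Q) = 24687318453247 + 30548395170717*t.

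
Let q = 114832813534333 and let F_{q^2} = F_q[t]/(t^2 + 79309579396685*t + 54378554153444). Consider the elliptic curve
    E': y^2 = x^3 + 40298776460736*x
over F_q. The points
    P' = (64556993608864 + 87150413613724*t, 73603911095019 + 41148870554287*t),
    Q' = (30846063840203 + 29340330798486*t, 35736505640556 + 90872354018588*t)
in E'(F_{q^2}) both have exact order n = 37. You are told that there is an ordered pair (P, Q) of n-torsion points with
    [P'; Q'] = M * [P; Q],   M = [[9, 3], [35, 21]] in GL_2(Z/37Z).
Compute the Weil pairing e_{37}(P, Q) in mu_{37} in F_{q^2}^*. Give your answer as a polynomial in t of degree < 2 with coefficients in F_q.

Under M = [[9,3],[35,21]] in GL_2(Z/37), e_{37}(P',Q') = e_{37}(P,Q)^(9*21-3*35 mod 37).
Inverting 10 mod 37: 26. Thus e_{37}(P,Q) = e(P',Q')^{26}.
6-bit Miller (100101) on E'/F_{114832813534333} with a'=40298776460736, b'=0: accumulate tangent/chord ratios at Q'+S and P'+S'.
Miller gives e_{37}(P',Q') = 56857075094535 + 29651816465546*t in F_{114832813534333^2}.
Thus e_{37}(P,Q) = 78892212299154 + 110672708206357*t.

78892212299154 + 110672708206357*t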